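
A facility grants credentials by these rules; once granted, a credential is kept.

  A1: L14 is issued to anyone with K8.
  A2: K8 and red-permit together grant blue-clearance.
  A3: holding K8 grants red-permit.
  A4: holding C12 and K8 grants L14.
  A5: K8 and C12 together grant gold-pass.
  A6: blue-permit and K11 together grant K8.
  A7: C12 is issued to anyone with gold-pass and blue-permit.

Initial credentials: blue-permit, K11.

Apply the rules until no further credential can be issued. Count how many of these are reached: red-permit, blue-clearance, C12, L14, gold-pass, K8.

4

Holding blue-permit and K11 grants K8 (A6).
Holding K8 grants L14 (A1).
Holding K8 grants red-permit (A3).
Holding K8 and red-permit grants blue-clearance (A2).
red-permit: reached.
blue-clearance: reached.
C12 would need gold-pass and blue-permit (A7), but gold-pass is never granted.
L14: reached.
gold-pass would need K8 and C12 (A5), but C12 is never granted.
K8: reached.
Reached: red-permit, blue-clearance, L14, and K8 — 4 of the 6.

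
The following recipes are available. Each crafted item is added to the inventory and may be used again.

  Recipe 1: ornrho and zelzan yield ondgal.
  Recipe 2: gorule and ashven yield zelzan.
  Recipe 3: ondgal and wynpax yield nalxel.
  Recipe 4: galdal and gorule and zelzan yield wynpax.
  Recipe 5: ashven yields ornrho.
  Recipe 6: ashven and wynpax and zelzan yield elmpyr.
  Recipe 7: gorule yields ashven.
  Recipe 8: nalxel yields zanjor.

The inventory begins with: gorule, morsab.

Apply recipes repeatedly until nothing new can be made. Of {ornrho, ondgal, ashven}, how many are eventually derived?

3

gorule → ashven (Recipe 7).
Using Recipe 2, gorule and ashven make zelzan.
Using Recipe 5, ashven makes ornrho.
ornrho and zelzan → ondgal (Recipe 1).
ornrho: reached.
ondgal: reached.
ashven: reached.
All 3 are reached.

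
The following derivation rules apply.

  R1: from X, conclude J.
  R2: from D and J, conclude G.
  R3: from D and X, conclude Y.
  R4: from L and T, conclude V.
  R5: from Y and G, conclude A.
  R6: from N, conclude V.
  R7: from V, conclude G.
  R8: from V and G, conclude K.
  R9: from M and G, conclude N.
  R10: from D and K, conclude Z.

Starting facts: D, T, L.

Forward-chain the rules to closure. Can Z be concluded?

Yes

From L and T, R4 gives V.
From V, R7 gives G.
From V and G, R8 gives K.
From D and K, R10 gives Z.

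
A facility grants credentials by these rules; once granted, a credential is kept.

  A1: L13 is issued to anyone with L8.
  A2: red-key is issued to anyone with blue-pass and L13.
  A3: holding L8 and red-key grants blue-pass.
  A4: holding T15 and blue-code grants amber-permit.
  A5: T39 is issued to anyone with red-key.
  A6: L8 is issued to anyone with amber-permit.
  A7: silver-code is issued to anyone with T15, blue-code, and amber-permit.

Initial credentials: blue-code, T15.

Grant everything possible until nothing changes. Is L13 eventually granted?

Yes

Holding T15 and blue-code grants amber-permit (A4).
Holding amber-permit grants L8 (A6).
Holding L8 grants L13 (A1).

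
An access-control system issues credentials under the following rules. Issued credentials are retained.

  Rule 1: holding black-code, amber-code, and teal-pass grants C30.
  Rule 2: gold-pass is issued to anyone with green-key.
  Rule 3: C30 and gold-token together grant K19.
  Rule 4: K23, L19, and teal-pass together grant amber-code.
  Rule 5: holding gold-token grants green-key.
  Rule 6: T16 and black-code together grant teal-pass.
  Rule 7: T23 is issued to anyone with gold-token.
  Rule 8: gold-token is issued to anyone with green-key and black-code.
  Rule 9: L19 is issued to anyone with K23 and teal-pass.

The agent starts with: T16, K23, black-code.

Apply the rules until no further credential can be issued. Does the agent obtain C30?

Holding T16 and black-code grants teal-pass (Rule 6).
Holding K23 and teal-pass grants L19 (Rule 9).
Holding K23, L19, and teal-pass grants amber-code (Rule 4).
Holding black-code, amber-code, and teal-pass grants C30 (Rule 1).

Yes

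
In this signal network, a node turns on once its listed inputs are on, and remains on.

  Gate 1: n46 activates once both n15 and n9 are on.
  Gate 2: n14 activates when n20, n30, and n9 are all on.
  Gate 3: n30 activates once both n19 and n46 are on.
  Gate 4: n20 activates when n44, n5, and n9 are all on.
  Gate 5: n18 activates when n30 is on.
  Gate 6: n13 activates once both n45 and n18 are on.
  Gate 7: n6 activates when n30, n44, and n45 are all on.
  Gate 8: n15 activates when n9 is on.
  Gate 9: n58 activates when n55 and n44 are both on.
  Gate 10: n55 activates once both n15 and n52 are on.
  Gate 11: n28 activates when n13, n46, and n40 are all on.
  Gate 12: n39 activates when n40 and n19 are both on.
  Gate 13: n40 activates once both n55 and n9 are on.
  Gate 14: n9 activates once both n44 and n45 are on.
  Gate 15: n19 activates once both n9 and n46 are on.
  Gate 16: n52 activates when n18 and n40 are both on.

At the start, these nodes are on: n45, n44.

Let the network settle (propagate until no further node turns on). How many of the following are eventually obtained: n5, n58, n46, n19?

Gate 14: n44 and n45 on → n9 on.
Gate 8: n9 on → n15 on.
Gate 1: n15 and n9 on → n46 on.
Gate 15: n9 and n46 on → n19 on.
No rule produces n5, and it is not given.
n58 would need n55 and n44 (Gate 9), but n55 never turns on.
n46: reached.
n19: reached.
Reached: n46 and n19 — 2 of the 4.

2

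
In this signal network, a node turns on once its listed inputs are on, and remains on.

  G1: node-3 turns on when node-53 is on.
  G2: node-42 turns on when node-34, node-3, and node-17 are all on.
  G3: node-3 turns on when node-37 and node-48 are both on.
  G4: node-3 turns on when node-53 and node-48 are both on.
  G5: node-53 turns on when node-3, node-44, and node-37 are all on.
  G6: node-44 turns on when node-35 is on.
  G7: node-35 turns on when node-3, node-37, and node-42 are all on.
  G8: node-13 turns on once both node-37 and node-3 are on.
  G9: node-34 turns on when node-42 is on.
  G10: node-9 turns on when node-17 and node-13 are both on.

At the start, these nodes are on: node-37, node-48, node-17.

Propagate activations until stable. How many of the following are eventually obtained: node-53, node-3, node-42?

1

node-37 and node-48 are on, so node-3 turns on (G3).
node-53 would need node-3, node-44, and node-37 (G5), but node-44 never turns on.
node-3: reached.
node-42 would need node-34, node-3, and node-17 (G2), but node-34 never turns on.
Reached: node-3 — 1 of the 3.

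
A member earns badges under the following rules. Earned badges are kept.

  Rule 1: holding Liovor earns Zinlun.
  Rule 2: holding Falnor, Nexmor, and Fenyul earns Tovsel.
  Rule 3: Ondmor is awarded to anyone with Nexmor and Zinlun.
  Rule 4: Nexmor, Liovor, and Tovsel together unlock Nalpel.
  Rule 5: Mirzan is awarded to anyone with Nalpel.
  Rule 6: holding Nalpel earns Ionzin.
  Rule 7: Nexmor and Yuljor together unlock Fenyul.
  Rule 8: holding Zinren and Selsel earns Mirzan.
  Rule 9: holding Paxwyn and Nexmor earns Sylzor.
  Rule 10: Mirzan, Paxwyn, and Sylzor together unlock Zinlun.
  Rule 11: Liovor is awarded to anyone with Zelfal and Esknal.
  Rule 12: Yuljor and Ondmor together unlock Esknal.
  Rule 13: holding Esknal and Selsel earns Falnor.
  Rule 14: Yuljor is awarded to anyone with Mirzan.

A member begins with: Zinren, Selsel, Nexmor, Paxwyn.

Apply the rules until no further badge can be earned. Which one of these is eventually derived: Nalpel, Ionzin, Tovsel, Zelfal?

Tovsel

With Paxwyn and Nexmor, Sylzor is earned (Rule 9).
With Zinren and Selsel, Mirzan is earned (Rule 8).
With Mirzan, Paxwyn, and Sylzor, Zinlun is earned (Rule 10).
With Mirzan, Yuljor is earned (Rule 14).
With Nexmor and Yuljor, Fenyul is earned (Rule 7).
With Nexmor and Zinlun, Ondmor is earned (Rule 3).
With Yuljor and Ondmor, Esknal is earned (Rule 12).
With Esknal and Selsel, Falnor is earned (Rule 13).
With Falnor, Nexmor, and Fenyul, Tovsel is earned (Rule 2).
Nalpel would need Nexmor, Liovor, and Tovsel (Rule 4), but Liovor is never earned. No rule produces Zelfal, and it is not given. Ionzin would need Nalpel (Rule 6), but Nalpel is never earned.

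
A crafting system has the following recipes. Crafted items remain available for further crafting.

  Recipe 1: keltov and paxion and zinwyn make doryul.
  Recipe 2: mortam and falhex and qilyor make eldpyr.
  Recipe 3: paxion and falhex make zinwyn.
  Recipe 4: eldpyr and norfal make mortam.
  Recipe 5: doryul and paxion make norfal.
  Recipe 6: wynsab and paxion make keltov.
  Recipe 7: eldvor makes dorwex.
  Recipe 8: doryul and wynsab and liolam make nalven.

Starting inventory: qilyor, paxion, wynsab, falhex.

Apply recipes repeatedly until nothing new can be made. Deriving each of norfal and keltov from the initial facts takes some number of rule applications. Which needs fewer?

keltov: Using Recipe 6, wynsab and paxion make keltov. [1 rule application]
norfal: Using Recipe 3, paxion and falhex make zinwyn. wynsab and paxion → keltov (Recipe 6). keltov and paxion and zinwyn → doryul (Recipe 1). doryul and paxion → norfal (Recipe 5). [4 rule applications]
keltov needs fewer.

keltov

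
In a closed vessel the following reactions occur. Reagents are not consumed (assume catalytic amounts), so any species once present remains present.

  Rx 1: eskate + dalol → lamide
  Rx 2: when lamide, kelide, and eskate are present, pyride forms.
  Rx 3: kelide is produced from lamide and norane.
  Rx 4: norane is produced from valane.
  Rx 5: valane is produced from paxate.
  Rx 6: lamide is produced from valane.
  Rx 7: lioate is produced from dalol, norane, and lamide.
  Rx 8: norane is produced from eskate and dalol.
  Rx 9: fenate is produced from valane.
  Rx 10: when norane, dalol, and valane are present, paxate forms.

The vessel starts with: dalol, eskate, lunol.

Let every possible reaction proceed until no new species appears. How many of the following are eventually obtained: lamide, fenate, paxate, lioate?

2

eskate and dalol present → lamide forms (Rx 1).
eskate and dalol present → norane forms (Rx 8).
dalol, norane, and lamide present → lioate forms (Rx 7).
lamide: reached.
fenate would need valane (Rx 9), but valane never forms.
paxate would need norane, dalol, and valane (Rx 10), but valane never forms.
lioate: reached.
Reached: lamide and lioate — 2 of the 4.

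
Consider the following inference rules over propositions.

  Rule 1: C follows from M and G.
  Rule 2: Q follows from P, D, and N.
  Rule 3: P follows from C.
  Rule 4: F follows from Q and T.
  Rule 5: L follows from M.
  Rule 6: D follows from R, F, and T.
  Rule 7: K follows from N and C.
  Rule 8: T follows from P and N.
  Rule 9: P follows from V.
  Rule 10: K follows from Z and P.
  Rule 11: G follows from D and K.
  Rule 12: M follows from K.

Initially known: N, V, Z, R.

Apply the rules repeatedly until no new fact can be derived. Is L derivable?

Yes

V holds, so P follows (Rule 9).
Z and P hold, so K follows (Rule 10).
K holds, so M follows (Rule 12).
From M, Rule 5 gives L.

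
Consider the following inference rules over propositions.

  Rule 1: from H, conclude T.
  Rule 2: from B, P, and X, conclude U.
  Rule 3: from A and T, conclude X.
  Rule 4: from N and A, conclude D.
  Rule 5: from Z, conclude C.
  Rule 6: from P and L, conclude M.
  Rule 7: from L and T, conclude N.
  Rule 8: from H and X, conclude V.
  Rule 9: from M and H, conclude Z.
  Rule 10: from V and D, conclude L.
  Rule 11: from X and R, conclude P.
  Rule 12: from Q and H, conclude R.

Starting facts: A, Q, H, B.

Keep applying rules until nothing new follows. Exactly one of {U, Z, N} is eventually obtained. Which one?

From H, Rule 1 gives T.
Q and H hold, so R follows (Rule 12).
A and T hold, so X follows (Rule 3).
From X and R, Rule 11 gives P.
From B, P, and X, Rule 2 gives U.
N would need L and T (Rule 7), but L is never established. Z would need M and H (Rule 9), but M is never established.

U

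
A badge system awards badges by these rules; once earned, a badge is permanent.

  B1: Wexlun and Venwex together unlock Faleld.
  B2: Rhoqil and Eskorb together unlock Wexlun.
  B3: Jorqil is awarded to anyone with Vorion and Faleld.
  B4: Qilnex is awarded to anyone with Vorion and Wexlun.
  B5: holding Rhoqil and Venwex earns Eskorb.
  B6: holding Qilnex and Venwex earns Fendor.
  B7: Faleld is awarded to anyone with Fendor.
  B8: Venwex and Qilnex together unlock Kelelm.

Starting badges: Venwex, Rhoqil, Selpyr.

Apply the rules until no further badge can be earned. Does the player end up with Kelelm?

No

Kelelm would need Venwex and Qilnex (B8), but Qilnex is never earned.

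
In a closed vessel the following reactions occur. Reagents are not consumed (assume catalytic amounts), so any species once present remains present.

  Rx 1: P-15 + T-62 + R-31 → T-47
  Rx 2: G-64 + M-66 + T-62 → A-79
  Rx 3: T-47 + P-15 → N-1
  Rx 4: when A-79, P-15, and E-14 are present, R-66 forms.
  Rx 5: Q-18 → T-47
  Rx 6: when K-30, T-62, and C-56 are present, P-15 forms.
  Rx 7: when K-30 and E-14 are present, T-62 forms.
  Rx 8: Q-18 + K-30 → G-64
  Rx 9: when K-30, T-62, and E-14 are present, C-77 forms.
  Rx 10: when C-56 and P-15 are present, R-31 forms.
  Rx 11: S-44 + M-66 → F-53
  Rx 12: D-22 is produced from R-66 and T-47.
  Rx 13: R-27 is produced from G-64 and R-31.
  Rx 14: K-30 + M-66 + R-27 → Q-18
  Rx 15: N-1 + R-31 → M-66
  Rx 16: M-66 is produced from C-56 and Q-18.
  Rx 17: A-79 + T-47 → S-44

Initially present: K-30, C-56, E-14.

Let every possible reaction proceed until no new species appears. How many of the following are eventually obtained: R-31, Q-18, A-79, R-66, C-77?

K-30 and E-14 present → T-62 forms (Rx 7).
K-30, T-62, and E-14 present → C-77 forms (Rx 9).
K-30, T-62, and C-56 present → P-15 forms (Rx 6).
C-56 and P-15 present → R-31 forms (Rx 10).
R-31: reached.
Q-18 would need K-30, M-66, and R-27 (Rx 14), but R-27 never forms.
A-79 would need G-64, M-66, and T-62 (Rx 2), but G-64 never forms.
R-66 would need A-79, P-15, and E-14 (Rx 4), but A-79 never forms.
C-77: reached.
Reached: R-31 and C-77 — 2 of the 5.

2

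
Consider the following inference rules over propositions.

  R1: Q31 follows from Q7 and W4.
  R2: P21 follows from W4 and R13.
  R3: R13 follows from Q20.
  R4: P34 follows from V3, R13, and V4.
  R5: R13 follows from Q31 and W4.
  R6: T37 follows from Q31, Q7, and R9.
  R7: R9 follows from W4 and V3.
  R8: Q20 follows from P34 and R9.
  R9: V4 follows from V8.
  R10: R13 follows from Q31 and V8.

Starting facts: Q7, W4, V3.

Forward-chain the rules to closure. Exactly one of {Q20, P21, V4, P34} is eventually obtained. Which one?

P21

Q7 and W4 hold, so Q31 follows (R1).
Q31 and W4 hold, so R13 follows (R5).
W4 and R13 hold, so P21 follows (R2).
P34 would need V3, R13, and V4 (R4), but V4 is never established. V4 would need V8 (R9), but V8 is never established. Q20 would need P34 and R9 (R8), but P34 is never established.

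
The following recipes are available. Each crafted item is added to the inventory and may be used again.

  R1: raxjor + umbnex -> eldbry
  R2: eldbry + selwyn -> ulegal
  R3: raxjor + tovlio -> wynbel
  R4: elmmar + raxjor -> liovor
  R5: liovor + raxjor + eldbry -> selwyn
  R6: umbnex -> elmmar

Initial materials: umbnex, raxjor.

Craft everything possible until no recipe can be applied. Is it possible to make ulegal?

Yes

raxjor + umbnex -> eldbry (R1).
Using R6, umbnex makes elmmar.
Using R4, elmmar and raxjor make liovor.
liovor + raxjor + eldbry -> selwyn (R5).
eldbry + selwyn -> ulegal (R2).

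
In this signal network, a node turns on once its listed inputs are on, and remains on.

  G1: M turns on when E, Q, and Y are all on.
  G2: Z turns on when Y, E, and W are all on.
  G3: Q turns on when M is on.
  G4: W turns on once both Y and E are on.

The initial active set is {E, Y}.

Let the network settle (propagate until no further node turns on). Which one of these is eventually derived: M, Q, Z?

Y and E are on, so W turns on (G4).
Y, E, and W are on, so Z turns on (G2).
Q would need M (G3), but M never turns on. M would need E, Q, and Y (G1), but Q never turns on.

Z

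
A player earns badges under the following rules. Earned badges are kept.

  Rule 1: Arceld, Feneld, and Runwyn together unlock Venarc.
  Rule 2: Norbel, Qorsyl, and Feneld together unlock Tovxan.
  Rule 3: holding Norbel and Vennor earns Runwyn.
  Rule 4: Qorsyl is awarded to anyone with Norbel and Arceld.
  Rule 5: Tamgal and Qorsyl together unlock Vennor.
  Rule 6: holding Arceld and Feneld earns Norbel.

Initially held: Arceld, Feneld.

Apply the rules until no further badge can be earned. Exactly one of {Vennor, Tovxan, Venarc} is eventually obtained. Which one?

With Arceld and Feneld, Norbel is earned (Rule 6).
With Norbel and Arceld, Qorsyl is earned (Rule 4).
With Norbel, Qorsyl, and Feneld, Tovxan is earned (Rule 2).
Venarc would need Arceld, Feneld, and Runwyn (Rule 1), but Runwyn is never earned. Vennor would need Tamgal and Qorsyl (Rule 5), but Tamgal is never earned.

Tovxan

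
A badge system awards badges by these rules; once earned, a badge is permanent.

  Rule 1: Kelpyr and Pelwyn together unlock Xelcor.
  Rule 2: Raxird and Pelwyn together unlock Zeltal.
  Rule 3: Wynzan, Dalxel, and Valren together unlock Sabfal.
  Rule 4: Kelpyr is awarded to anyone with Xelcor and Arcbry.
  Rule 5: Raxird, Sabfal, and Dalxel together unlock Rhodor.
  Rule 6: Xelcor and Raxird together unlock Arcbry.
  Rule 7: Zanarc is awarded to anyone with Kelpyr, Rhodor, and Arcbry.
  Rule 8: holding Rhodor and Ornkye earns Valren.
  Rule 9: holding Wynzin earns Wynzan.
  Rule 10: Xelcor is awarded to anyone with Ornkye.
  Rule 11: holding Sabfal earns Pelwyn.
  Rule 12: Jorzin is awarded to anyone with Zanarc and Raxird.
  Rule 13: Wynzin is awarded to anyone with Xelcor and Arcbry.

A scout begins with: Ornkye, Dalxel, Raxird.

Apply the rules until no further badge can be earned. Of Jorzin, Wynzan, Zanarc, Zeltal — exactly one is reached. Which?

Wynzan

With Ornkye, Xelcor is earned (Rule 10).
With Xelcor and Raxird, Arcbry is earned (Rule 6).
With Xelcor and Arcbry, Wynzin is earned (Rule 13).
With Wynzin, Wynzan is earned (Rule 9).
Zanarc would need Kelpyr, Rhodor, and Arcbry (Rule 7), but Rhodor is never earned. Jorzin would need Zanarc and Raxird (Rule 12), but Zanarc is never earned. Zeltal would need Raxird and Pelwyn (Rule 2), but Pelwyn is never earned.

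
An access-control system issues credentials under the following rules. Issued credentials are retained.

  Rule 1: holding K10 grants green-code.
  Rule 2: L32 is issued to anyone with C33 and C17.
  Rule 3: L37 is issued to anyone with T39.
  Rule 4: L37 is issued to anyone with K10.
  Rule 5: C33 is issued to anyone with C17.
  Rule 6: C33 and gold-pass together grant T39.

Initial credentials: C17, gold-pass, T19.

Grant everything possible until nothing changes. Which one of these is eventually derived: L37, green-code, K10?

Holding C17 grants C33 (Rule 5).
Holding C33 and gold-pass grants T39 (Rule 6).
Holding T39 grants L37 (Rule 3).
green-code would need K10 (Rule 1), but K10 is never granted. No rule produces K10, and it is not given.

L37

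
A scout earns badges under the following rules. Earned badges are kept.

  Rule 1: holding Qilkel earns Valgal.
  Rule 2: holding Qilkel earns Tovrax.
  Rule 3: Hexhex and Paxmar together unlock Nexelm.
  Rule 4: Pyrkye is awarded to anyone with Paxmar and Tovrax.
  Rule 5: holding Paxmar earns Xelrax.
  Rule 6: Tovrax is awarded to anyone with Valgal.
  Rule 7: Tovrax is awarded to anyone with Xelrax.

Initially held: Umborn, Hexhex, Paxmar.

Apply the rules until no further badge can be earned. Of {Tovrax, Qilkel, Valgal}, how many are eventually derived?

With Paxmar, Xelrax is earned (Rule 5).
With Xelrax, Tovrax is earned (Rule 7).
Tovrax: reached.
No rule produces Qilkel, and it is not given.
Valgal would need Qilkel (Rule 1), but Qilkel is never earned.
Reached: Tovrax — 1 of the 3.

1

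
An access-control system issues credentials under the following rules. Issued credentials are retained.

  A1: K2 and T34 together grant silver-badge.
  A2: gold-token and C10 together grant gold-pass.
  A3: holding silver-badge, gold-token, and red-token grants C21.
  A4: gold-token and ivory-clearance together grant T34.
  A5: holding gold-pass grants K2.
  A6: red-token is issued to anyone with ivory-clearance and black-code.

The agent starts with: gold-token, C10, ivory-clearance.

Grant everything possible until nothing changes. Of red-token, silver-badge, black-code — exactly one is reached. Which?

Holding gold-token and C10 grants gold-pass (A2).
Holding gold-token and ivory-clearance grants T34 (A4).
Holding gold-pass grants K2 (A5).
Holding K2 and T34 grants silver-badge (A1).
red-token would need ivory-clearance and black-code (A6), but black-code is never granted. No rule produces black-code, and it is not given.

silver-badge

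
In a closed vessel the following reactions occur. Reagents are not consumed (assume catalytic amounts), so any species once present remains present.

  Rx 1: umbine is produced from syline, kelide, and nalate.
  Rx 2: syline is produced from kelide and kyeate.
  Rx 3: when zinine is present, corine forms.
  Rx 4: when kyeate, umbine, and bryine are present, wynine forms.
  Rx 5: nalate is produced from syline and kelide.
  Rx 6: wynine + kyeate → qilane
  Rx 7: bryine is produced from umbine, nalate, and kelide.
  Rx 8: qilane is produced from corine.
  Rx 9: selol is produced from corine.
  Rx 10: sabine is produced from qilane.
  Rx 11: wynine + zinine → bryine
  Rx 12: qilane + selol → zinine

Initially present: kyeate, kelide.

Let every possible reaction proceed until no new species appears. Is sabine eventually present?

kelide and kyeate present → syline forms (Rx 2).
syline and kelide present → nalate forms (Rx 5).
syline, kelide, and nalate present → umbine forms (Rx 1).
umbine, nalate, and kelide present → bryine forms (Rx 7).
kyeate, umbine, and bryine present → wynine forms (Rx 4).
wynine and kyeate present → qilane forms (Rx 6).
qilane present → sabine forms (Rx 10).

Yes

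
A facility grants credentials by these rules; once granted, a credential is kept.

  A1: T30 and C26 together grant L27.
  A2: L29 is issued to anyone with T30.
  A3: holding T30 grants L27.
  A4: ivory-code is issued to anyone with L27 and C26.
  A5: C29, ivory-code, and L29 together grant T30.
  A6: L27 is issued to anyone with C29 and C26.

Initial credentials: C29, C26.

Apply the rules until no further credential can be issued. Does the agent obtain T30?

No

T30 would need C29, ivory-code, and L29 (A5), but L29 is never granted.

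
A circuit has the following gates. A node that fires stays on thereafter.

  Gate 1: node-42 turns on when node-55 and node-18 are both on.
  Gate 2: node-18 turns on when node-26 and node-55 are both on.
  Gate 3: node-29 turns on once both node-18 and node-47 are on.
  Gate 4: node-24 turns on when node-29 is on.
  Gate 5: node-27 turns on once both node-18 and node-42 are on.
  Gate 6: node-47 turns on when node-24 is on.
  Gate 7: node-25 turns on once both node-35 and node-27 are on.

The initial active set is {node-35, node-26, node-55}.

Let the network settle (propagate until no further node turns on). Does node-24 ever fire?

No

node-24 would need node-29 (Gate 4), but node-29 never turns on.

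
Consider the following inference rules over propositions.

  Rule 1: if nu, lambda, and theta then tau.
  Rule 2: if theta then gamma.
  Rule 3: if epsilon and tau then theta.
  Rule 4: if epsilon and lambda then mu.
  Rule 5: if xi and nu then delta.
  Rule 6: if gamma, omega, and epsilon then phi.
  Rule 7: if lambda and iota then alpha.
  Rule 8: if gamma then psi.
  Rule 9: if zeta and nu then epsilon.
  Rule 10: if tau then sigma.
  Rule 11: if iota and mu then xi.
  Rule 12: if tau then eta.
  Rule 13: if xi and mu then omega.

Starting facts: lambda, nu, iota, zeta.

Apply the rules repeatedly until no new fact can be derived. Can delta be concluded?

Yes

From zeta and nu, Rule 9 gives epsilon.
From epsilon and lambda, Rule 4 gives mu.
iota and mu hold, so xi follows (Rule 11).
xi and nu hold, so delta follows (Rule 5).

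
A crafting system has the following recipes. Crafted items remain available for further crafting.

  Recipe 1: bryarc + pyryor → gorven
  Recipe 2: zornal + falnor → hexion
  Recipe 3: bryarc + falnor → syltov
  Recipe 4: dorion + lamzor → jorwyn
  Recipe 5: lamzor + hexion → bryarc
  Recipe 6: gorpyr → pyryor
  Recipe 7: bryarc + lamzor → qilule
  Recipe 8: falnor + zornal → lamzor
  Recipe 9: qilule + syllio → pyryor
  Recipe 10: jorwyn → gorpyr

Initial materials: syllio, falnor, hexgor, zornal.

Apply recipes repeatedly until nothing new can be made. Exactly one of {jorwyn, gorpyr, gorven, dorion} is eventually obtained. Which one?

gorven

Using Recipe 8, falnor and zornal make lamzor.
zornal + falnor → hexion (Recipe 2).
lamzor + hexion → bryarc (Recipe 5).
bryarc + lamzor → qilule (Recipe 7).
Using Recipe 9, qilule and syllio make pyryor.
Using Recipe 1, bryarc and pyryor make gorven.
gorpyr would need jorwyn (Recipe 10), but jorwyn is never obtained. No rule produces dorion, and it is not given. jorwyn would need dorion and lamzor (Recipe 4), but dorion is never obtained.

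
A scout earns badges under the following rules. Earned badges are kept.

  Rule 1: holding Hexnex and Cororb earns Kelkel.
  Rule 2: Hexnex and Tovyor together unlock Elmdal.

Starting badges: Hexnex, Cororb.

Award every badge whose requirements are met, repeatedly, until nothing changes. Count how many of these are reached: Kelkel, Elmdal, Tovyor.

1

With Hexnex and Cororb, Kelkel is earned (Rule 1).
Kelkel: reached.
Elmdal would need Hexnex and Tovyor (Rule 2), but Tovyor is never earned.
No rule produces Tovyor, and it is not given.
Reached: Kelkel — 1 of the 3.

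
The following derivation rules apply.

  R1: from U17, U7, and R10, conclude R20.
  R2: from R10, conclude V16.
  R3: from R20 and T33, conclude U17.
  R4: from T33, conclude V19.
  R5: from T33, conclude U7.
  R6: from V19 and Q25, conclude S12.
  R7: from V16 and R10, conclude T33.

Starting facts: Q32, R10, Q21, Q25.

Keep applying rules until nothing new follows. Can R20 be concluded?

R20 would need U17, U7, and R10 (R1), but U17 is never established.

No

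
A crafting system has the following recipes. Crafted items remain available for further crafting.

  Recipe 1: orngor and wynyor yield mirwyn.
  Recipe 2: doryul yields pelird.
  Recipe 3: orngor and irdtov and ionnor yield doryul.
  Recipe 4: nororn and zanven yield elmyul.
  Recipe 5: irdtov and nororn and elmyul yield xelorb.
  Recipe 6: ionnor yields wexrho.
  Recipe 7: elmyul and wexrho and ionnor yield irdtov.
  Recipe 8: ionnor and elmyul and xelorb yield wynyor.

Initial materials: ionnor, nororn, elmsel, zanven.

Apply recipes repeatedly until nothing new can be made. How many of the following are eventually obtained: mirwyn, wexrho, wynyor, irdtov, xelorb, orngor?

ionnor → wexrho (Recipe 6).
nororn and zanven → elmyul (Recipe 4).
Using Recipe 7, elmyul, wexrho, and ionnor make irdtov.
Using Recipe 5, irdtov, nororn, and elmyul make xelorb.
Using Recipe 8, ionnor, elmyul, and xelorb make wynyor.
mirwyn would need orngor and wynyor (Recipe 1), but orngor is never obtained.
wexrho: reached.
wynyor: reached.
irdtov: reached.
xelorb: reached.
No rule produces orngor, and it is not given.
Reached: wexrho, wynyor, irdtov, and xelorb — 4 of the 6.

4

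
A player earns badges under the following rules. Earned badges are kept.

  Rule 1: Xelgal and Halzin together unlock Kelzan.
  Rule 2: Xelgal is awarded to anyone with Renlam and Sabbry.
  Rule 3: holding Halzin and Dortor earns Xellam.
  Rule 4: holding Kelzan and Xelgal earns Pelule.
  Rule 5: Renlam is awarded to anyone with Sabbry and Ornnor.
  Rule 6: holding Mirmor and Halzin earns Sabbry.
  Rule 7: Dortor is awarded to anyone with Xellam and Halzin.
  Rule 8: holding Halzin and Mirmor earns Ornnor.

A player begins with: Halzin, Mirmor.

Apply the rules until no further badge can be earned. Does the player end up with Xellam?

No

Xellam would need Halzin and Dortor (Rule 3), but Dortor is never earned.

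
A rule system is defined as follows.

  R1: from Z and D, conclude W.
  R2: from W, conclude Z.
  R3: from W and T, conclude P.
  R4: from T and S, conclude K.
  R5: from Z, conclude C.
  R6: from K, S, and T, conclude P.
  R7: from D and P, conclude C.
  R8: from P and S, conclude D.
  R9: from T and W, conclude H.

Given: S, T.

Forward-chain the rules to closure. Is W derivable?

No

W would need Z and D (R1), but Z is never established.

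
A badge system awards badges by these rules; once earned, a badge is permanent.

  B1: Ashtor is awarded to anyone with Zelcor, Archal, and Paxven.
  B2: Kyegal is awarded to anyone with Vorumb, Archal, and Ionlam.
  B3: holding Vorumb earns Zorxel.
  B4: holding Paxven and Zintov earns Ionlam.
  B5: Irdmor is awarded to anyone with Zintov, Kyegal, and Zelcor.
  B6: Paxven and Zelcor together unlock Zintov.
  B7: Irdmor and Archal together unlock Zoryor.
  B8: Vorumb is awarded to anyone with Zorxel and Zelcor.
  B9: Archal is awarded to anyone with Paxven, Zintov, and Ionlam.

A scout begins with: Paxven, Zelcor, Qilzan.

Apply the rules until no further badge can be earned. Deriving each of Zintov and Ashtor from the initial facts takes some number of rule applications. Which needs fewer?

Zintov

Zintov: With Paxven and Zelcor, Zintov is earned (B6). [1 rule application]
Ashtor: With Paxven and Zelcor, Zintov is earned (B6). With Paxven and Zintov, Ionlam is earned (B4). With Paxven, Zintov, and Ionlam, Archal is earned (B9). With Zelcor, Archal, and Paxven, Ashtor is earned (B1). [4 rule applications]
Zintov needs fewer.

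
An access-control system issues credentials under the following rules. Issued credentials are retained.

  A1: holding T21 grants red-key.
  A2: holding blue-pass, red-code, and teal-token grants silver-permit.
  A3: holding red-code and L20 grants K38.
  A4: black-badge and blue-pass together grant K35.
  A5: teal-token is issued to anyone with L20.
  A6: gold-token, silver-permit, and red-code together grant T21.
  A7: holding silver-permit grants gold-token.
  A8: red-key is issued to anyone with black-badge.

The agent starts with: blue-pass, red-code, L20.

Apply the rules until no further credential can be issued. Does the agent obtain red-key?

Yes

Holding L20 grants teal-token (A5).
Holding blue-pass, red-code, and teal-token grants silver-permit (A2).
Holding silver-permit grants gold-token (A7).
Holding gold-token, silver-permit, and red-code grants T21 (A6).
Holding T21 grants red-key (A1).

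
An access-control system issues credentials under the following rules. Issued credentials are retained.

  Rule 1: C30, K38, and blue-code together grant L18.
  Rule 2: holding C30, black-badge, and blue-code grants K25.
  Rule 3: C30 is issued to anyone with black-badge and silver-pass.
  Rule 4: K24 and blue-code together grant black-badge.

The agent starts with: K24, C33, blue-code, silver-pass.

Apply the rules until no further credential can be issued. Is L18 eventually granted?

No

L18 would need C30, K38, and blue-code (Rule 1), but K38 is never granted.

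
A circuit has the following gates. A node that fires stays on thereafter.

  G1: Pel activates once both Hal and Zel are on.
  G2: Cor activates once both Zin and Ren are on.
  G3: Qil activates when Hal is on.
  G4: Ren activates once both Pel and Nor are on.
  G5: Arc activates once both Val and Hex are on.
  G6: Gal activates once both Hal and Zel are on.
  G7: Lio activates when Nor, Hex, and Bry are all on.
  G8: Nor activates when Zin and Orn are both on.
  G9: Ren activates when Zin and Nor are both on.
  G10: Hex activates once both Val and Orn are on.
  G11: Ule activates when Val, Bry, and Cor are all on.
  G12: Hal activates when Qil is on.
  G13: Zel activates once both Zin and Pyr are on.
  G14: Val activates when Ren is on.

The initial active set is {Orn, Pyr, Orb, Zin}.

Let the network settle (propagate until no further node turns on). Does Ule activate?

No

Ule would need Val, Bry, and Cor (G11), but Bry never turns on.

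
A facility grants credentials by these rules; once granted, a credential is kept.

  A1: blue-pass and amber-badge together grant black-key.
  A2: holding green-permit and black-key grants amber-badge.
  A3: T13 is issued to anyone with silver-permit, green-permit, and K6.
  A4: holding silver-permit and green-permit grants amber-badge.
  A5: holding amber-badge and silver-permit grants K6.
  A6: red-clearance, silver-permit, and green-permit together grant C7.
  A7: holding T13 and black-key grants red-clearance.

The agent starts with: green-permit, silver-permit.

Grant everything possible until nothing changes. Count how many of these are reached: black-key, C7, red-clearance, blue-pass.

black-key would need blue-pass and amber-badge (A1), but blue-pass is never granted.
C7 would need red-clearance, silver-permit, and green-permit (A6), but red-clearance is never granted.
red-clearance would need T13 and black-key (A7), but black-key is never granted.
No rule produces blue-pass, and it is not given.
None of the 4 are reached.

0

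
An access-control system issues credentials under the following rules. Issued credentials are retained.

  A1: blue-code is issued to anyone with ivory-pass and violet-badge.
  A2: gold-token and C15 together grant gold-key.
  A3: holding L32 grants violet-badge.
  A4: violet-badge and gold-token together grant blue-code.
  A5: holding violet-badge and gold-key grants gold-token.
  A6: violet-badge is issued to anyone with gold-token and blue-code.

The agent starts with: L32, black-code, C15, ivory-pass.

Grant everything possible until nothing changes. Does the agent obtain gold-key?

gold-key would need gold-token and C15 (A2), but gold-token is never granted.

No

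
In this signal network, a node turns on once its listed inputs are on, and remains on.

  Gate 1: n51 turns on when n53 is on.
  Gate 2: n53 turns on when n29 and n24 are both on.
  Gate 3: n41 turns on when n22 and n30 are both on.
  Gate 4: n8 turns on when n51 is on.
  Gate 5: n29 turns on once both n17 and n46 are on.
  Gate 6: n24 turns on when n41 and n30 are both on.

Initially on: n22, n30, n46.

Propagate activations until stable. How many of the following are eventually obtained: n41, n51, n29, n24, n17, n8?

Gate 3: n22 and n30 on → n41 on.
n41 and n30 are on, so n24 turns on (Gate 6).
n41: reached.
n51 would need n53 (Gate 1), but n53 never turns on.
n29 would need n17 and n46 (Gate 5), but n17 never turns on.
n24: reached.
No rule produces n17, and it is not given.
n8 would need n51 (Gate 4), but n51 never turns on.
Reached: n41 and n24 — 2 of the 6.

2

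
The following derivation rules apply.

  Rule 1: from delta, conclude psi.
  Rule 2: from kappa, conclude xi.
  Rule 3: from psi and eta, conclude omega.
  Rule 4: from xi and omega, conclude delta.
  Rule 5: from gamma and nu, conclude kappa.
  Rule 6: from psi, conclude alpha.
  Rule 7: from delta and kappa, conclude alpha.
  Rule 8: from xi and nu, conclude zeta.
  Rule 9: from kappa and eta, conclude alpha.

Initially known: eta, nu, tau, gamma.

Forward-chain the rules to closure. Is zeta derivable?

Yes

From gamma and nu, Rule 5 gives kappa.
From kappa, Rule 2 gives xi.
xi and nu hold, so zeta follows (Rule 8).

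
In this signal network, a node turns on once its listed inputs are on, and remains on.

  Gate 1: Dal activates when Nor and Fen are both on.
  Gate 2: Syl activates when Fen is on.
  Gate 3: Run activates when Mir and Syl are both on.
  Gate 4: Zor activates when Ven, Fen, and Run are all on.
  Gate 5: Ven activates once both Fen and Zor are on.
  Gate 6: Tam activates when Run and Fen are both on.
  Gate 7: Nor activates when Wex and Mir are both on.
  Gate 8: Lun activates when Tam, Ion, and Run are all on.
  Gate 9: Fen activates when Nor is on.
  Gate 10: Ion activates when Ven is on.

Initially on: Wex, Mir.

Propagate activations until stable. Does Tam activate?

Wex and Mir are on, so Nor activates (Gate 7).
Gate 9: Nor on → Fen on.
Fen is on, so Syl activates (Gate 2).
Gate 3: Mir and Syl on → Run on.
Gate 6: Run and Fen on → Tam on.

Yes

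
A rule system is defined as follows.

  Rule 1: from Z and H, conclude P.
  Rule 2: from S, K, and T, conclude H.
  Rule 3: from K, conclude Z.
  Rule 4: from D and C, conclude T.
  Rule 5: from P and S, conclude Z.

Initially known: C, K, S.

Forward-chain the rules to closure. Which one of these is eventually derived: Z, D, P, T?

Z

From K, Rule 3 gives Z.
T would need D and C (Rule 4), but D is never established. P would need Z and H (Rule 1), but H is never established. No rule produces D, and it is not given.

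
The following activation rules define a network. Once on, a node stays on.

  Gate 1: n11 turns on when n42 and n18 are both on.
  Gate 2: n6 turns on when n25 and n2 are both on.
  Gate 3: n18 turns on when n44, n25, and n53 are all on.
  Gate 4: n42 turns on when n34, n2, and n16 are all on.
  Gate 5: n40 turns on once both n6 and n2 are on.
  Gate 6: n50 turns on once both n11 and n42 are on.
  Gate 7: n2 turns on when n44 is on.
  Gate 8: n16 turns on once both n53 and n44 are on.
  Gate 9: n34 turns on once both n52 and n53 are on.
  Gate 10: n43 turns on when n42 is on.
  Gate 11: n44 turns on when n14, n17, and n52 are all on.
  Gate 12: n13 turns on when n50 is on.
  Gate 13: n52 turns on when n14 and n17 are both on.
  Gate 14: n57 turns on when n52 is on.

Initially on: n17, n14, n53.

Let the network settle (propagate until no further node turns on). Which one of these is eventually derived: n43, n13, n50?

Gate 13: n14 and n17 on → n52 on.
Gate 9: n52 and n53 on → n34 on.
Gate 11: n14, n17, and n52 on → n44 on.
n53 and n44 are on, so n16 turns on (Gate 8).
Gate 7: n44 on → n2 on.
Gate 4: n34, n2, and n16 on → n42 on.
n42 is on, so n43 turns on (Gate 10).
n50 would need n11 and n42 (Gate 6), but n11 never turns on. n13 would need n50 (Gate 12), but n50 never turns on.

n43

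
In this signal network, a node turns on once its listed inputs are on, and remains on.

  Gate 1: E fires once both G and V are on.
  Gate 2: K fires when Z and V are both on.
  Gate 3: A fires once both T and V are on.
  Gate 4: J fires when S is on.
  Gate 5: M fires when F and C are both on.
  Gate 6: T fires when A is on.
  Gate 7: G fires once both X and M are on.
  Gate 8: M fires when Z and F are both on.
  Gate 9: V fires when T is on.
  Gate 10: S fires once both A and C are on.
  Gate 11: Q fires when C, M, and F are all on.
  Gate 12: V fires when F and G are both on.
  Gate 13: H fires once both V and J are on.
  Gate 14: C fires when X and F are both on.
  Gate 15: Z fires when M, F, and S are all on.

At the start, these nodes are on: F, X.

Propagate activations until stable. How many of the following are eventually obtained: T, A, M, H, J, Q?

Gate 14: X and F on → C on.
F and C are on, so M fires (Gate 5).
Gate 11: C, M, and F on → Q on.
T would need A (Gate 6), but A never turns on.
A would need T and V (Gate 3), but T never turns on.
M: reached.
H would need V and J (Gate 13), but J never turns on.
J would need S (Gate 4), but S never turns on.
Q: reached.
Reached: M and Q — 2 of the 6.

2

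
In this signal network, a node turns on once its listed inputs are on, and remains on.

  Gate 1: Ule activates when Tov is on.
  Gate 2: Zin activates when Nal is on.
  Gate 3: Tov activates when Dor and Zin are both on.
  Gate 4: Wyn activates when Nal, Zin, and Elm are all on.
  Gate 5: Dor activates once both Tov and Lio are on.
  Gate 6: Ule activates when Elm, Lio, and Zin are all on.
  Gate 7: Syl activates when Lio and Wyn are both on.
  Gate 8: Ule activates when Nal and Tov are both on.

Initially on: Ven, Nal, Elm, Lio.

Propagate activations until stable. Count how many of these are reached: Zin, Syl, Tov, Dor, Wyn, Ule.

Gate 2: Nal on → Zin on.
Gate 4: Nal, Zin, and Elm on → Wyn on.
Gate 6: Elm, Lio, and Zin on → Ule on.
Lio and Wyn are on, so Syl activates (Gate 7).
Zin: reached.
Syl: reached.
Tov would need Dor and Zin (Gate 3), but Dor never turns on.
Dor would need Tov and Lio (Gate 5), but Tov never turns on.
Wyn: reached.
Ule: reached.
Reached: Zin, Syl, Wyn, and Ule — 4 of the 6.

4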